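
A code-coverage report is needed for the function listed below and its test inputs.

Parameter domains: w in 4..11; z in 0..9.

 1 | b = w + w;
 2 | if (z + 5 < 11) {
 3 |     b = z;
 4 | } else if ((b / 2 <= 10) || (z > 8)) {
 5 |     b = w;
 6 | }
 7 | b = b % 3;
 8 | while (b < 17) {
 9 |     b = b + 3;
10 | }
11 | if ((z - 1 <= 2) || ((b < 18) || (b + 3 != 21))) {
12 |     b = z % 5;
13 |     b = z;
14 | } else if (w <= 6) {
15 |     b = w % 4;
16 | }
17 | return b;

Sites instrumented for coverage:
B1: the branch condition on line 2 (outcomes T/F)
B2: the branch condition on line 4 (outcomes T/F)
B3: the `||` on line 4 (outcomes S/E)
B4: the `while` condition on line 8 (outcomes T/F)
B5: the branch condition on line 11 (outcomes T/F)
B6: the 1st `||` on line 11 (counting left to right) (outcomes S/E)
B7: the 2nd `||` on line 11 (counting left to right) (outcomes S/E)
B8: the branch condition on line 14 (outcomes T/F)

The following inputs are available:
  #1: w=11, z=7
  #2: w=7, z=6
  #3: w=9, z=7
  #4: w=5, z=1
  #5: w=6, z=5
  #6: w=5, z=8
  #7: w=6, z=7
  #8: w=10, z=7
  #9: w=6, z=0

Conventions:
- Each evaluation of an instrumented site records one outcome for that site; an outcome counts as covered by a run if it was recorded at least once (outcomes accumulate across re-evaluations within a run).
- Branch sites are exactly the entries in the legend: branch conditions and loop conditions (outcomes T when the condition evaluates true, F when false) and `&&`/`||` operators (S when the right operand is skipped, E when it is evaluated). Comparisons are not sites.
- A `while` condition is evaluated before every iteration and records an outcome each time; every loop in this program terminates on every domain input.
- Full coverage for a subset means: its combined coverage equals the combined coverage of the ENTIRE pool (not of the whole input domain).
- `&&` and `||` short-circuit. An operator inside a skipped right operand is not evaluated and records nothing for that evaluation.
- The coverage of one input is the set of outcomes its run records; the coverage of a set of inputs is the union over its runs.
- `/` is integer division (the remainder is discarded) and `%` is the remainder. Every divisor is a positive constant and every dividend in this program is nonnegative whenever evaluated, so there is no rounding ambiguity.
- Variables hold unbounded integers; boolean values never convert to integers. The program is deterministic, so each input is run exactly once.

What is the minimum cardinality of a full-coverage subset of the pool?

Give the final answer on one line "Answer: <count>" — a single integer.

input #1, w=11, z=7: events B1->F, B3->E, B2->F, B4->T, B4->T, B4->T, B4->T, B4->T, B4->T, B4->F, B6->E, B7->E, B5->T; outcomes B1=F, B2=F, B3=E, B4=T, B4=F, B5=T, B6=E, B7=E
input #2, w=7, z=6: events B1->F, B3->S, B2->T, B4->T, B4->T, B4->T, B4->T, B4->T, B4->T, B4->F, B6->E, B7->E, B5->T; outcomes B1=F, B2=T, B3=S, B4=T, B4=F, B5=T, B6=E, B7=E
input #3, w=9, z=7: events B1->F, B3->S, B2->T, B4->T, B4->T, B4->T, B4->T, B4->T, B4->T, B4->F, B6->E, B7->E, B5->F, B8->F; outcomes B1=F, B2=T, B3=S, B4=T, B4=F, B5=F, B6=E, B7=E, B8=F
input #4, w=5, z=1: events B1->T, B4->T, B4->T, B4->T, B4->T, B4->T, B4->T, B4->F, B6->S, B5->T; outcomes B1=T, B4=T, B4=F, B5=T, B6=S
input #5, w=6, z=5: events B1->T, B4->T, B4->T, B4->T, B4->T, B4->T, B4->F, B6->E, B7->S, B5->T; outcomes B1=T, B4=T, B4=F, B5=T, B6=E, B7=S
input #6, w=5, z=8: events B1->F, B3->S, B2->T, B4->T, B4->T, B4->T, B4->T, B4->T, B4->F, B6->E, B7->S, B5->T; outcomes B1=F, B2=T, B3=S, B4=T, B4=F, B5=T, B6=E, B7=S
input #7, w=6, z=7: events B1->F, B3->S, B2->T, B4->T, B4->T, B4->T, B4->T, B4->T, B4->T, B4->F, B6->E, B7->E, B5->F, B8->T; outcomes B1=F, B2=T, B3=S, B4=T, B4=F, B5=F, B6=E, B7=E, B8=T
input #8, w=10, z=7: events B1->F, B3->S, B2->T, B4->T, B4->T, B4->T, B4->T, B4->T, B4->T, B4->F, B6->E, B7->E, B5->T; outcomes B1=F, B2=T, B3=S, B4=T, B4=F, B5=T, B6=E, B7=E
input #9, w=6, z=0: events B1->T, B4->T, B4->T, B4->T, B4->T, B4->T, B4->T, B4->F, B6->S, B5->T; outcomes B1=T, B4=T, B4=F, B5=T, B6=S
union over all inputs: B1=T, B1=F, B2=T, B2=F, B3=S, B3=E, B4=T, B4=F, B5=T, B5=F, B6=S, B6=E, B7=S, B7=E, B8=T, B8=F (16 outcomes)
checked all size-1 subsets: none covers 16 outcomes (max 9/16)
checked all size-2 subsets: none covers 16 outcomes (max 12/16)
checked all size-3 subsets: none covers 16 outcomes (max 14/16)
checked all size-4 subsets: none covers 16 outcomes (max 15/16)
size 5: inputs {1, 3, 4, 5, 7} cover all 16 outcomes, and no lexicographically smaller subset of this size does

Answer: 5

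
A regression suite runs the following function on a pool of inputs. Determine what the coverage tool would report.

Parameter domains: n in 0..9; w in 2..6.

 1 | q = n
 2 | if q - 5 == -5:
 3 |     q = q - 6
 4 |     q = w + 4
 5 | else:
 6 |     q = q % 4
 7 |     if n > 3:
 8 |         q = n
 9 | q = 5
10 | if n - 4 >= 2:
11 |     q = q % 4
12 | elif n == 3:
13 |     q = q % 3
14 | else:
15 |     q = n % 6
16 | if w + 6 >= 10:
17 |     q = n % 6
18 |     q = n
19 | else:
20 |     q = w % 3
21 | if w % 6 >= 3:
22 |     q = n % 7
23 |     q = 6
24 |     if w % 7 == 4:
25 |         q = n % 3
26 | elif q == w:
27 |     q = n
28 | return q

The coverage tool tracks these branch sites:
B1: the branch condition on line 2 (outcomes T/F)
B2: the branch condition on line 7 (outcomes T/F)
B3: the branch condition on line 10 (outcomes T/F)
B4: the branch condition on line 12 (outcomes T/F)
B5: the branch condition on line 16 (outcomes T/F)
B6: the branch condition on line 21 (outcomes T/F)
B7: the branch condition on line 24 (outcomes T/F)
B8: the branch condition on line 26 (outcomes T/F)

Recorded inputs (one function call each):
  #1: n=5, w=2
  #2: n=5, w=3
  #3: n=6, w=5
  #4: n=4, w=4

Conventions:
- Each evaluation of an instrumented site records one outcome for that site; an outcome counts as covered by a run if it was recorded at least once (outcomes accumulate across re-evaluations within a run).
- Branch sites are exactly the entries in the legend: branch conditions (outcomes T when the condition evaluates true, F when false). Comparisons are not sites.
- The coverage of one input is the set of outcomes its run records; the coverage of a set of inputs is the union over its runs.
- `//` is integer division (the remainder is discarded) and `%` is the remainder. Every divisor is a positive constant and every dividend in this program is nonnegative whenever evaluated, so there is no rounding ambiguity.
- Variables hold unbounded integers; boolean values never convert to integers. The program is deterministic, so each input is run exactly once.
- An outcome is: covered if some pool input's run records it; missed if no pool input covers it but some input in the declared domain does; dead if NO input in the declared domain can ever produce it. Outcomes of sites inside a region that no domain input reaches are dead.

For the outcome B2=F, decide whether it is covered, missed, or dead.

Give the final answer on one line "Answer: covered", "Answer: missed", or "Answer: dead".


no pool input records B2=F
but domain input (n=1, w=2) does record it -> reachable, so missed
Answer: missed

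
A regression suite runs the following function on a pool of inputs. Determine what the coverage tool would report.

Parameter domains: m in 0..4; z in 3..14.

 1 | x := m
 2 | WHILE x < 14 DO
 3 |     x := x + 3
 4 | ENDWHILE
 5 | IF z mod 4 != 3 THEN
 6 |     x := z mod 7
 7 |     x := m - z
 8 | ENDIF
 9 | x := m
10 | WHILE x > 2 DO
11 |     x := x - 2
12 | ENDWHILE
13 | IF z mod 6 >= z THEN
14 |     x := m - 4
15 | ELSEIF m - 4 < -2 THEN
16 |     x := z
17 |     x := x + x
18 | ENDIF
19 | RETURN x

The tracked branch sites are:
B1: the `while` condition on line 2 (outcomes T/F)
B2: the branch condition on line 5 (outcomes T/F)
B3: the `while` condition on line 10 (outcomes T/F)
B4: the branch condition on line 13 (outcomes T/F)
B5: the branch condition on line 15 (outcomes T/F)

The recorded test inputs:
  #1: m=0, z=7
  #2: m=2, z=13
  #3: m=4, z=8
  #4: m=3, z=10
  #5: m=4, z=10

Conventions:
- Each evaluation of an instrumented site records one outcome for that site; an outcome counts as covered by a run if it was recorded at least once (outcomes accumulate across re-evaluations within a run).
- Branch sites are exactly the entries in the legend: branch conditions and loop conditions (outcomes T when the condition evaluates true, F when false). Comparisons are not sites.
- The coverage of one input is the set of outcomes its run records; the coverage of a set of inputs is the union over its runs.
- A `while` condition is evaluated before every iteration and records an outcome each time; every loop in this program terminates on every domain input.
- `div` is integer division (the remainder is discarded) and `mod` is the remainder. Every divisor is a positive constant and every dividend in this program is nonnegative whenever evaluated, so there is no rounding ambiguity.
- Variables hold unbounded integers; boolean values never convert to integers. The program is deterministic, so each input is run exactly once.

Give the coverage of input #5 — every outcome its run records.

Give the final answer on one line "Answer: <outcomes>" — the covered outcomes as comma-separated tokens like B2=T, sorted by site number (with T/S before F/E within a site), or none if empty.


Simulating input #5 (m=4, z=10) step by step:
  B1->T, B1->T, B1->T, B1->T, B1->F, B2->T, B3->T, B3->F, B4->F, B5->F
deduplicating events, the covered set is: B1=T, B1=F, B2=T, B3=T, B3=F, B4=F, B5=F
Answer: B1=T, B1=F, B2=T, B3=T, B3=F, B4=F, B5=F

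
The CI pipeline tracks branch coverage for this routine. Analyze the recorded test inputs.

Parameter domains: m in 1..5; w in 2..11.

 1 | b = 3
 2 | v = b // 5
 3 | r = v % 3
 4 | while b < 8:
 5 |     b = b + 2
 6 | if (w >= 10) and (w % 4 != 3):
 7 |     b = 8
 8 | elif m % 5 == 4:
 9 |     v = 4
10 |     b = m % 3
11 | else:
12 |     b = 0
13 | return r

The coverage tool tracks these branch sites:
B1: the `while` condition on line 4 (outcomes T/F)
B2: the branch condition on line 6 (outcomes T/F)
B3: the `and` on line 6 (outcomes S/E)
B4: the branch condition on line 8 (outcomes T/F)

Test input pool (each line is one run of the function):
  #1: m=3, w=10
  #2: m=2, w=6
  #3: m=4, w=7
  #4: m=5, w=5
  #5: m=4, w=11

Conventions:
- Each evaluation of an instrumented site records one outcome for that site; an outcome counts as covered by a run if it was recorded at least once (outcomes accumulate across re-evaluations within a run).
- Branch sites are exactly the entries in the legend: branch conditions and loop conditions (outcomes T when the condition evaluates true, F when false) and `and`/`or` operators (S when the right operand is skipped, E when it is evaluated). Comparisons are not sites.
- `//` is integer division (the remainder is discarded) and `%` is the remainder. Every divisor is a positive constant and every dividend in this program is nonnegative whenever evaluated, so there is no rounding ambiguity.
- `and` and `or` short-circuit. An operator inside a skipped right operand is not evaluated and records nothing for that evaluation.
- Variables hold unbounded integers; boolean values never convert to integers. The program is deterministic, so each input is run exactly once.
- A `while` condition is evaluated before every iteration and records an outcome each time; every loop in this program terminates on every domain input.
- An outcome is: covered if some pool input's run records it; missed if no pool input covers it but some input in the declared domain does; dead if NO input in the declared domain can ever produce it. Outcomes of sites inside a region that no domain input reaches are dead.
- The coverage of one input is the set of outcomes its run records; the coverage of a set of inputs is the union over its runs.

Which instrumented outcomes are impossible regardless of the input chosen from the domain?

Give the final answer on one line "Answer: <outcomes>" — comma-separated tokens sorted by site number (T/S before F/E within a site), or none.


checking every outcome against all 50 domain inputs:
  reachable outcomes have witnesses, e.g. B1=T (e.g. m=1, w=2), B1=F (e.g. m=1, w=2), B2=T (e.g. m=1, w=10), B2=F (e.g. m=1, w=2)
Answer: none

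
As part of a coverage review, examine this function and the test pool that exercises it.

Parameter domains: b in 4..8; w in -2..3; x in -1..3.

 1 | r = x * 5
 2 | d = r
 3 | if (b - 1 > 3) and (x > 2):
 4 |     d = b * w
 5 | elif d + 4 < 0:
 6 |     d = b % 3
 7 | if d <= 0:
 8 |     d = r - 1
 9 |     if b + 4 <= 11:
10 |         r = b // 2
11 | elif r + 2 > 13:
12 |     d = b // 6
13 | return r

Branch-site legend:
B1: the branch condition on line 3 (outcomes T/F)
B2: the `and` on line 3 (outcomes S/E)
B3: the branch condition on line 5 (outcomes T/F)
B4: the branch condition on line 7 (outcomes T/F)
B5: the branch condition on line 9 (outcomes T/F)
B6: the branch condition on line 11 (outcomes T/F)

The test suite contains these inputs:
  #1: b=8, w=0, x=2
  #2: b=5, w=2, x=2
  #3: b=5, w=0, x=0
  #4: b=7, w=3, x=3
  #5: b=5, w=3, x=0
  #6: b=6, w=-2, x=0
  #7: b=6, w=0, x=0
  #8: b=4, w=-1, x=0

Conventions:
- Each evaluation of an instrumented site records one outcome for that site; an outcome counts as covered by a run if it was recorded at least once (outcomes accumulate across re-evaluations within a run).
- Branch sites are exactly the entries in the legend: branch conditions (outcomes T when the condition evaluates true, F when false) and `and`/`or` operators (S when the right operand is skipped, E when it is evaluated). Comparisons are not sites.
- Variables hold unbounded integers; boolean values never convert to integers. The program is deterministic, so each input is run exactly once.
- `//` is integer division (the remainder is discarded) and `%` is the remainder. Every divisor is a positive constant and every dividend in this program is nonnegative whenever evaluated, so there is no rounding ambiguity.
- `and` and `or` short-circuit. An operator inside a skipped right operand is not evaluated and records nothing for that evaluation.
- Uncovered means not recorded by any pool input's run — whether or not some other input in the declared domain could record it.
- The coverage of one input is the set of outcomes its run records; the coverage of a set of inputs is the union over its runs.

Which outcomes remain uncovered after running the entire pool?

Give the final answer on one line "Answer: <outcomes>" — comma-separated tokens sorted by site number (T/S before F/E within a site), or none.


test 1 (b=8, w=0, x=2) fires B2->E, B1->F, B3->F, B4->F, B6->F; hits B1=F, B2=E, B3=F, B4=F, B6=F
test 2 (b=5, w=2, x=2) fires B2->E, B1->F, B3->F, B4->F, B6->F; hits B1=F, B2=E, B3=F, B4=F, B6=F
test 3 (b=5, w=0, x=0) fires B2->E, B1->F, B3->F, B4->T, B5->T; hits B1=F, B2=E, B3=F, B4=T, B5=T
test 4 (b=7, w=3, x=3) fires B2->E, B1->T, B4->F, B6->T; hits B1=T, B2=E, B4=F, B6=T
test 5 (b=5, w=3, x=0) fires B2->E, B1->F, B3->F, B4->T, B5->T; hits B1=F, B2=E, B3=F, B4=T, B5=T
test 6 (b=6, w=-2, x=0) fires B2->E, B1->F, B3->F, B4->T, B5->T; hits B1=F, B2=E, B3=F, B4=T, B5=T
test 7 (b=6, w=0, x=0) fires B2->E, B1->F, B3->F, B4->T, B5->T; hits B1=F, B2=E, B3=F, B4=T, B5=T
test 8 (b=4, w=-1, x=0) fires B2->S, B1->F, B3->F, B4->T, B5->T; hits B1=F, B2=S, B3=F, B4=T, B5=T
union over the pool: B1=T, B1=F, B2=S, B2=E, B3=F, B4=T, B4=F, B5=T, B6=T, B6=F
uncovered (2 of 12): B3=T, B5=F
Answer: B3=T, B5=F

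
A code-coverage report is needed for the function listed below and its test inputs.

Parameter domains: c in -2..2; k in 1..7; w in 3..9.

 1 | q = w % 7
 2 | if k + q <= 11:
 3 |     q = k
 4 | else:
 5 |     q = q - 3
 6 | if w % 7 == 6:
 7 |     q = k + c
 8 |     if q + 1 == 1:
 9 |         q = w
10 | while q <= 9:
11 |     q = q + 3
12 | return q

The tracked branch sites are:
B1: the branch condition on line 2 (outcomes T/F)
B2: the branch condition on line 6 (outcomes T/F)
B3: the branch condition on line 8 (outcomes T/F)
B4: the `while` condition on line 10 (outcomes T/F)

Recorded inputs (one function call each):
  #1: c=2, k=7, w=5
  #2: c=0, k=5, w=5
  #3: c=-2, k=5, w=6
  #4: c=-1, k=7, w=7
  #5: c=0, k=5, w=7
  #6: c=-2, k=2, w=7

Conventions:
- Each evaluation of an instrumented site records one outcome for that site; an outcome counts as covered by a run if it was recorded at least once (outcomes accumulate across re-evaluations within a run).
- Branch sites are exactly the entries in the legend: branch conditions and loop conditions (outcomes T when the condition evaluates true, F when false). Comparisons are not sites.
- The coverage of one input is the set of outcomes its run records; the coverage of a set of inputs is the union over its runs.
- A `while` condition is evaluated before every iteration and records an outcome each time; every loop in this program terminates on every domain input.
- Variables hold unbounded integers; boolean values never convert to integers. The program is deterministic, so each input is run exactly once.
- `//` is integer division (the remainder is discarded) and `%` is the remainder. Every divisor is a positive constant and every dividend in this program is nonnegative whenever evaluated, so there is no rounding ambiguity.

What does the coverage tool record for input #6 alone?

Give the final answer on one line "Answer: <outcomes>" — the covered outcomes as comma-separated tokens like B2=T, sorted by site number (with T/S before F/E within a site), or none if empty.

Running input #6 (c=-2, k=2, w=7), event by event:
  B1->T, B2->F, B4->T, B4->T, B4->T, B4->F
collecting distinct outcomes: B1=T, B2=F, B4=T, B4=F

Answer: B1=T, B2=F, B4=T, B4=F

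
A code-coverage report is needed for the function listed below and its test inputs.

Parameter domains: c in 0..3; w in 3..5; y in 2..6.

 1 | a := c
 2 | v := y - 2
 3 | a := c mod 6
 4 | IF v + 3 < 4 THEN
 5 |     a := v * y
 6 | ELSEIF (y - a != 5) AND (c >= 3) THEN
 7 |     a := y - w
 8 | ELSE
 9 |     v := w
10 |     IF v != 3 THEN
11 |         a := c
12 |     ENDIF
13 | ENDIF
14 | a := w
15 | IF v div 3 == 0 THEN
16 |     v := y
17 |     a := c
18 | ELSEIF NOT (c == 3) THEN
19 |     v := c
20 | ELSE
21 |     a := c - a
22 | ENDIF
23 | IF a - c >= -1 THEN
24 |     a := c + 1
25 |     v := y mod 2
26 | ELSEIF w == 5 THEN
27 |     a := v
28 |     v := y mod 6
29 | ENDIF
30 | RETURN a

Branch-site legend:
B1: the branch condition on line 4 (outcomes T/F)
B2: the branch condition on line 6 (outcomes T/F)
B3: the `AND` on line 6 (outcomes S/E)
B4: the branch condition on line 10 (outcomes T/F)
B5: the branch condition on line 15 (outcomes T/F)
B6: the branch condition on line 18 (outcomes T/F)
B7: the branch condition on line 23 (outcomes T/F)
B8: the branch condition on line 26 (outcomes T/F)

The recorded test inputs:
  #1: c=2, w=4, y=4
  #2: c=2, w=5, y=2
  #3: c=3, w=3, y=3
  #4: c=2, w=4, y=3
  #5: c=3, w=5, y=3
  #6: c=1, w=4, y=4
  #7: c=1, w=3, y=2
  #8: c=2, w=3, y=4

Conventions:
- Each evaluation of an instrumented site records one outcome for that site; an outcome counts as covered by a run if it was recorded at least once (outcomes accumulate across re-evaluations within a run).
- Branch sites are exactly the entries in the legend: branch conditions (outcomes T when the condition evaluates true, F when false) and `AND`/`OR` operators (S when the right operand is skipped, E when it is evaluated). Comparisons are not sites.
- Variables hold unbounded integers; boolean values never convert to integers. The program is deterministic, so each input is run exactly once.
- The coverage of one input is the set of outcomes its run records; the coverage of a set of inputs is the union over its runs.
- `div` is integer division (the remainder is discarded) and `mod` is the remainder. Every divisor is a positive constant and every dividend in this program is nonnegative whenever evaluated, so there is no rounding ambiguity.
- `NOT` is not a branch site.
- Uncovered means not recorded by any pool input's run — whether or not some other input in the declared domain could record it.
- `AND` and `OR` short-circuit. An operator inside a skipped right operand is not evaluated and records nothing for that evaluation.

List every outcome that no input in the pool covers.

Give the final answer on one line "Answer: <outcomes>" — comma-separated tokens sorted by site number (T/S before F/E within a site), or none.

input #1, c=2, w=4, y=4: events B1->F, B3->E, B2->F, B4->T, B5->F, B6->T, B7->T; outcomes B1=F, B2=F, B3=E, B4=T, B5=F, B6=T, B7=T
input #2, c=2, w=5, y=2: events B1->T, B5->T, B7->T; outcomes B1=T, B5=T, B7=T
input #3, c=3, w=3, y=3: events B1->F, B3->E, B2->T, B5->T, B7->T; outcomes B1=F, B2=T, B3=E, B5=T, B7=T
input #4, c=2, w=4, y=3: events B1->F, B3->E, B2->F, B4->T, B5->F, B6->T, B7->T; outcomes B1=F, B2=F, B3=E, B4=T, B5=F, B6=T, B7=T
input #5, c=3, w=5, y=3: events B1->F, B3->E, B2->T, B5->T, B7->T; outcomes B1=F, B2=T, B3=E, B5=T, B7=T
input #6, c=1, w=4, y=4: events B1->F, B3->E, B2->F, B4->T, B5->F, B6->T, B7->T; outcomes B1=F, B2=F, B3=E, B4=T, B5=F, B6=T, B7=T
input #7, c=1, w=3, y=2: events B1->T, B5->T, B7->T; outcomes B1=T, B5=T, B7=T
input #8, c=2, w=3, y=4: events B1->F, B3->E, B2->F, B4->F, B5->F, B6->T, B7->T; outcomes B1=F, B2=F, B3=E, B4=F, B5=F, B6=T, B7=T
union over the pool: B1=T, B1=F, B2=T, B2=F, B3=E, B4=T, B4=F, B5=T, B5=F, B6=T, B7=T
uncovered (5 of 16): B3=S, B6=F, B7=F, B8=T, B8=F

Answer: B3=S, B6=F, B7=F, B8=T, B8=F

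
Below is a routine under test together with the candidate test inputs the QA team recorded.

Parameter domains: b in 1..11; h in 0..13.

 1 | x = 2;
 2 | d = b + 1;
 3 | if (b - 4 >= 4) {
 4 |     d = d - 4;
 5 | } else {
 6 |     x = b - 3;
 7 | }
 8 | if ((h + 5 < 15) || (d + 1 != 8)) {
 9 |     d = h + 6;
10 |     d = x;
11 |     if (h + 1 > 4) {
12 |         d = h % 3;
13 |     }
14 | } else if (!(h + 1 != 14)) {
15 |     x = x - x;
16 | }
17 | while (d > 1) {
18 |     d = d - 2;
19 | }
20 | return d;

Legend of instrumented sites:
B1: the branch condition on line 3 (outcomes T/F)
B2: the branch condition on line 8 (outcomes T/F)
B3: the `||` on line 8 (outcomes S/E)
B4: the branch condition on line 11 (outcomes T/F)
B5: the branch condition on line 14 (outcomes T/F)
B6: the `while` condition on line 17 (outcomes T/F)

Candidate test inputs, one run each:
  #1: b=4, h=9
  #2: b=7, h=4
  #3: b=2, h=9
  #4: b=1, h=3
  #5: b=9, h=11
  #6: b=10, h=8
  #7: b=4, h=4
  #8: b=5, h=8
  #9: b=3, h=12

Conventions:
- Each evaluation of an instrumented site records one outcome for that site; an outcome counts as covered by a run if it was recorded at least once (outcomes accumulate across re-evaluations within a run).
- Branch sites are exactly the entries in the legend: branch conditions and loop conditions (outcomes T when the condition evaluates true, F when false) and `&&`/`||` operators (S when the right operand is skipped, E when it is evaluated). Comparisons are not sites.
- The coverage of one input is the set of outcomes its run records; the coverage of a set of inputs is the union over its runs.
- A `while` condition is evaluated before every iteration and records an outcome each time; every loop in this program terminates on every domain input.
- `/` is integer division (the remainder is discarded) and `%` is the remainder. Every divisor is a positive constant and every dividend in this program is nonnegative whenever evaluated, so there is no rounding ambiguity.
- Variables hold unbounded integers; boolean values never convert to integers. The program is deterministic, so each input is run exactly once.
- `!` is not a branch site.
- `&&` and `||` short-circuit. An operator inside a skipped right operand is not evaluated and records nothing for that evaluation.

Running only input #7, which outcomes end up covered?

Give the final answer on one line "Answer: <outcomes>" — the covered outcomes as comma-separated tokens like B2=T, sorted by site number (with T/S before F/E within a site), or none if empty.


Running input #7 (b=4, h=4), event by event:
  B1->F, B3->S, B2->T, B4->T, B6->F
distinct outcomes covered: B1=F, B2=T, B3=S, B4=T, B6=F
Answer: B1=F, B2=T, B3=S, B4=T, B6=F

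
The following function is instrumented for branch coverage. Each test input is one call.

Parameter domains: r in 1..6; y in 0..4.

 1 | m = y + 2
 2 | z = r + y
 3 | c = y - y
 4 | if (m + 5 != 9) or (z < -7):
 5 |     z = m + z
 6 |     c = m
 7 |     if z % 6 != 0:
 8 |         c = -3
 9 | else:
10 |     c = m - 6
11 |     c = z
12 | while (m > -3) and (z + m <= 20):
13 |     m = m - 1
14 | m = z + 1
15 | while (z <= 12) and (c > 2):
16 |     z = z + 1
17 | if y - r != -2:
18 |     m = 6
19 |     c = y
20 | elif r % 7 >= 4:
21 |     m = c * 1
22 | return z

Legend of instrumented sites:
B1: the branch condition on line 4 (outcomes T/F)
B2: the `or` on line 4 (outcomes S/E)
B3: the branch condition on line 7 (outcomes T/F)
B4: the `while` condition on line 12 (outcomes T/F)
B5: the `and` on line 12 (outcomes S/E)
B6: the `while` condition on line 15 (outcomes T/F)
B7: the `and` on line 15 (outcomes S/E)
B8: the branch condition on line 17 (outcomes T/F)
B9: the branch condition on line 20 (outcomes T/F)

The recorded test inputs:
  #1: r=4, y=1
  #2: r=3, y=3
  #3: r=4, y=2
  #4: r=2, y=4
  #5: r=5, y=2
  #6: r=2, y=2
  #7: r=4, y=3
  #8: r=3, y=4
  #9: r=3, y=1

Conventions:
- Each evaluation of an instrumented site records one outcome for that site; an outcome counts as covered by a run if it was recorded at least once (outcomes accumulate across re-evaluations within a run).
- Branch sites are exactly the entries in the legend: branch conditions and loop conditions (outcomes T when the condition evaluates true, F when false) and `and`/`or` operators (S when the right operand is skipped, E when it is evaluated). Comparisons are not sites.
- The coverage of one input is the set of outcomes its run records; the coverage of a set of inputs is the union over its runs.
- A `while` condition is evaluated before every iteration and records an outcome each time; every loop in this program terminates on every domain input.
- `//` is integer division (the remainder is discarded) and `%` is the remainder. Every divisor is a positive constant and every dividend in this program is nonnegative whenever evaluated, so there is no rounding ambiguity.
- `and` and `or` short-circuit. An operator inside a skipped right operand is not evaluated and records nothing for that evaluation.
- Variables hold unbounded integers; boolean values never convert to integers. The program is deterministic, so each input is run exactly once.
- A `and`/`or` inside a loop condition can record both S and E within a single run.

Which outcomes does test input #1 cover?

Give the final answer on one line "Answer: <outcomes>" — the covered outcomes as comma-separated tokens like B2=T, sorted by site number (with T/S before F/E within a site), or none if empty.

Running input #1 (r=4, y=1), event by event:
  B2->S, B1->T, B3->T, B5->E, B4->T, B5->E, B4->T, B5->E, B4->T, B5->E
  B4->T, B5->E, B4->T, B5->E, B4->T, B5->S, B4->F, B7->E, B6->F, B8->T
distinct outcomes covered: B1=T, B2=S, B3=T, B4=T, B4=F, B5=S, B5=E, B6=F, B7=E, B8=T

Answer: B1=T, B2=S, B3=T, B4=T, B4=F, B5=S, B5=E, B6=F, B7=E, B8=T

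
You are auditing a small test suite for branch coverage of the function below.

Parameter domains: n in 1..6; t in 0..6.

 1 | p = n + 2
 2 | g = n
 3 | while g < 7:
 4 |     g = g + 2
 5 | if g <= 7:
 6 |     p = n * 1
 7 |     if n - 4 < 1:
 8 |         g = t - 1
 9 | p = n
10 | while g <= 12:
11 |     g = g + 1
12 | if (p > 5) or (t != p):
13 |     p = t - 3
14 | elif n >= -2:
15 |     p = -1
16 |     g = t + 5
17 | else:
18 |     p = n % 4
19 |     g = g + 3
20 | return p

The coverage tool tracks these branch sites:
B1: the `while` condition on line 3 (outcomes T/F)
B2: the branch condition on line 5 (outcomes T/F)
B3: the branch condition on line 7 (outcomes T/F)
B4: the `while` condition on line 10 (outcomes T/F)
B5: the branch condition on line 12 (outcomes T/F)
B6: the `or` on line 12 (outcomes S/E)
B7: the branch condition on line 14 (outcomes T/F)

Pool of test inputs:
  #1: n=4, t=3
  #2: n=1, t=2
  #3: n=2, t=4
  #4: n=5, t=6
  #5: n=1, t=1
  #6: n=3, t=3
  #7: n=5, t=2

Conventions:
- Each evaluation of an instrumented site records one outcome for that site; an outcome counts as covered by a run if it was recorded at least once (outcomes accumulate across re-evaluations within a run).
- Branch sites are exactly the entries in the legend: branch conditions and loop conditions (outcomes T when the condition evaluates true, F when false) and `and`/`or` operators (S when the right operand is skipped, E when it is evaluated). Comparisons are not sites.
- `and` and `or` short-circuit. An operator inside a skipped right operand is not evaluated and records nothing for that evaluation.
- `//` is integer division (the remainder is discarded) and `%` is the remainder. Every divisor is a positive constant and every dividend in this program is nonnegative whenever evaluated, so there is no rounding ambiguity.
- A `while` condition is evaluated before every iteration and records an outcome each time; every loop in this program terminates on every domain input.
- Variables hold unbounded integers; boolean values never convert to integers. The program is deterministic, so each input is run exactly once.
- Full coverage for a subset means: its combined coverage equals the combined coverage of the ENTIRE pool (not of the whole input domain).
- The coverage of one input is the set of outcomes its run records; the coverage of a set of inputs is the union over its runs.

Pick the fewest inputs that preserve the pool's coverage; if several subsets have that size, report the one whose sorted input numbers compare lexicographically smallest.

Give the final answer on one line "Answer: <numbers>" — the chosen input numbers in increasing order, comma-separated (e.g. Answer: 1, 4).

test 1 (n=4, t=3) hits B1=T, B1=F, B2=F, B4=T, B4=F, B5=T, B6=E
test 2 (n=1, t=2) hits B1=T, B1=F, B2=T, B3=T, B4=T, B4=F, B5=T, B6=E
test 3 (n=2, t=4) hits B1=T, B1=F, B2=F, B4=T, B4=F, B5=T, B6=E
test 4 (n=5, t=6) hits B1=T, B1=F, B2=T, B3=F, B4=T, B4=F, B5=T, B6=E
test 5 (n=1, t=1) hits B1=T, B1=F, B2=T, B3=T, B4=T, B4=F, B5=F, B6=E, B7=T
test 6 (n=3, t=3) hits B1=T, B1=F, B2=T, B3=T, B4=T, B4=F, B5=F, B6=E, B7=T
test 7 (n=5, t=2) hits B1=T, B1=F, B2=T, B3=F, B4=T, B4=F, B5=T, B6=E
together the pool reaches 12 outcomes: B1=T, B1=F, B2=T, B2=F, B3=T, B3=F, B4=T, B4=F, B5=T, B5=F, B6=E, B7=T
no size-1 subset reaches all 12 outcomes (best union: 9/12)
no size-2 subset reaches all 12 outcomes (best union: 11/12)
size 3: inputs {1, 4, 5} cover all 12 outcomes, and no lexicographically smaller subset of this size does

Answer: 1, 4, 5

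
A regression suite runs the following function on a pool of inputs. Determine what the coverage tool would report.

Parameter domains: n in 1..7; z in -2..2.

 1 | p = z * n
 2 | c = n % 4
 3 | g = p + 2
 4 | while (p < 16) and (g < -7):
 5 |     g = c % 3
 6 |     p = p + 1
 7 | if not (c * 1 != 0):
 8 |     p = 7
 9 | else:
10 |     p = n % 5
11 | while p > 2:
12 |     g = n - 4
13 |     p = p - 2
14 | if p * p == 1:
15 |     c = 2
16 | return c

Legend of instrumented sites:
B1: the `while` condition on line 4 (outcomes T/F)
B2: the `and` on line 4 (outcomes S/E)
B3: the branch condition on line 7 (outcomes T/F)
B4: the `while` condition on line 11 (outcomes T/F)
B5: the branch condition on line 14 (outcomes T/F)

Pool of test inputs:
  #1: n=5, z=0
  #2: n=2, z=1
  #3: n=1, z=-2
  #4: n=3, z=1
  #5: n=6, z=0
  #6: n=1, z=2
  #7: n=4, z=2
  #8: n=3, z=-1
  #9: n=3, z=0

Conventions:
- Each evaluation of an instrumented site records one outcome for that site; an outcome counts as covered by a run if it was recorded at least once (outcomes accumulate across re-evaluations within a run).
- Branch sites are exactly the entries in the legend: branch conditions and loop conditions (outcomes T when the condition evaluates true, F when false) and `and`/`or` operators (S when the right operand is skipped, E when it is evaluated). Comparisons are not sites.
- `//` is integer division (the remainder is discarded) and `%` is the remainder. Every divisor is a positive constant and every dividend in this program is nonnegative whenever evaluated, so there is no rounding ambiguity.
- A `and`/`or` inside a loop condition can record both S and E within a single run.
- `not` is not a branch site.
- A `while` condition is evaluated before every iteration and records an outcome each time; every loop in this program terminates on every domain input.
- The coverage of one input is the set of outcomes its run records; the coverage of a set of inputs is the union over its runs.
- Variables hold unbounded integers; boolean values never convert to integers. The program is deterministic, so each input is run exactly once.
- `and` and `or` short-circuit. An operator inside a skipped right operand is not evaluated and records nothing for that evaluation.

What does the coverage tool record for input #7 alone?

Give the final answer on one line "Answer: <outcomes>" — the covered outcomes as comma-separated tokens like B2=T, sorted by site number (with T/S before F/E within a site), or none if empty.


Simulating input #7 (n=4, z=2) step by step:
  B2->E, B1->F, B3->T, B4->T, B4->T, B4->T, B4->F, B5->T
collecting distinct outcomes: B1=F, B2=E, B3=T, B4=T, B4=F, B5=T
Answer: B1=F, B2=E, B3=T, B4=T, B4=F, B5=T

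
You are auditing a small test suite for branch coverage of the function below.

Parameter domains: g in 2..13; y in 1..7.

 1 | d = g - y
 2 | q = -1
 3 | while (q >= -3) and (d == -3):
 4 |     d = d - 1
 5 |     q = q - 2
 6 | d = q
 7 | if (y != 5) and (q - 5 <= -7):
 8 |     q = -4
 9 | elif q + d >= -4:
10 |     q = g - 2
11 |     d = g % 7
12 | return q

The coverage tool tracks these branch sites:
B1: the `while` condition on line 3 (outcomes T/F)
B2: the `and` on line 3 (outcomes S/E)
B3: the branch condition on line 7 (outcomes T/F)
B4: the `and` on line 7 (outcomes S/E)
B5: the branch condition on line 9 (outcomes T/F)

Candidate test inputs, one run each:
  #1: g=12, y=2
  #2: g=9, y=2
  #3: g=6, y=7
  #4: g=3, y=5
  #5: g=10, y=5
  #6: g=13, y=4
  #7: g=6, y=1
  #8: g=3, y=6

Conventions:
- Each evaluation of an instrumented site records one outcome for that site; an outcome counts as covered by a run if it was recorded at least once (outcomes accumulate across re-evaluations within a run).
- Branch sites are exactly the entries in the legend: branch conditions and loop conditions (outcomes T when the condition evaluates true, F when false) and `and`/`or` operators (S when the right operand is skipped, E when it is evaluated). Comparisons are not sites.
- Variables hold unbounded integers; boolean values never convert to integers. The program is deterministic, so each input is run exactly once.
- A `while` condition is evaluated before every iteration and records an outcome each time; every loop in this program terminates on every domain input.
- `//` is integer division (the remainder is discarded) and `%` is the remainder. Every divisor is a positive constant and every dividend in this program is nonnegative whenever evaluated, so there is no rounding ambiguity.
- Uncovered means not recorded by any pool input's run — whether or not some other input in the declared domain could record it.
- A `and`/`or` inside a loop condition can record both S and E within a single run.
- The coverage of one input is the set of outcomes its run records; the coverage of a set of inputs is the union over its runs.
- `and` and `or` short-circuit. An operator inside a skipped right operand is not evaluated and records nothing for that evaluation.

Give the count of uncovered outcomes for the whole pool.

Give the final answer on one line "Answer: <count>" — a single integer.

input #1 (g=12, y=2): covers B1=F, B2=E, B3=F, B4=E, B5=T
input #2 (g=9, y=2): covers B1=F, B2=E, B3=F, B4=E, B5=T
input #3 (g=6, y=7): covers B1=F, B2=E, B3=F, B4=E, B5=T
input #4 (g=3, y=5): covers B1=F, B2=E, B3=F, B4=S, B5=T
input #5 (g=10, y=5): covers B1=F, B2=E, B3=F, B4=S, B5=T
input #6 (g=13, y=4): covers B1=F, B2=E, B3=F, B4=E, B5=T
input #7 (g=6, y=1): covers B1=F, B2=E, B3=F, B4=E, B5=T
input #8 (g=3, y=6): covers B1=T, B1=F, B2=E, B3=T, B4=E
union over the pool: B1=T, B1=F, B2=E, B3=T, B3=F, B4=S, B4=E, B5=T
uncovered (2 of 10): B2=S, B5=F

Answer: 2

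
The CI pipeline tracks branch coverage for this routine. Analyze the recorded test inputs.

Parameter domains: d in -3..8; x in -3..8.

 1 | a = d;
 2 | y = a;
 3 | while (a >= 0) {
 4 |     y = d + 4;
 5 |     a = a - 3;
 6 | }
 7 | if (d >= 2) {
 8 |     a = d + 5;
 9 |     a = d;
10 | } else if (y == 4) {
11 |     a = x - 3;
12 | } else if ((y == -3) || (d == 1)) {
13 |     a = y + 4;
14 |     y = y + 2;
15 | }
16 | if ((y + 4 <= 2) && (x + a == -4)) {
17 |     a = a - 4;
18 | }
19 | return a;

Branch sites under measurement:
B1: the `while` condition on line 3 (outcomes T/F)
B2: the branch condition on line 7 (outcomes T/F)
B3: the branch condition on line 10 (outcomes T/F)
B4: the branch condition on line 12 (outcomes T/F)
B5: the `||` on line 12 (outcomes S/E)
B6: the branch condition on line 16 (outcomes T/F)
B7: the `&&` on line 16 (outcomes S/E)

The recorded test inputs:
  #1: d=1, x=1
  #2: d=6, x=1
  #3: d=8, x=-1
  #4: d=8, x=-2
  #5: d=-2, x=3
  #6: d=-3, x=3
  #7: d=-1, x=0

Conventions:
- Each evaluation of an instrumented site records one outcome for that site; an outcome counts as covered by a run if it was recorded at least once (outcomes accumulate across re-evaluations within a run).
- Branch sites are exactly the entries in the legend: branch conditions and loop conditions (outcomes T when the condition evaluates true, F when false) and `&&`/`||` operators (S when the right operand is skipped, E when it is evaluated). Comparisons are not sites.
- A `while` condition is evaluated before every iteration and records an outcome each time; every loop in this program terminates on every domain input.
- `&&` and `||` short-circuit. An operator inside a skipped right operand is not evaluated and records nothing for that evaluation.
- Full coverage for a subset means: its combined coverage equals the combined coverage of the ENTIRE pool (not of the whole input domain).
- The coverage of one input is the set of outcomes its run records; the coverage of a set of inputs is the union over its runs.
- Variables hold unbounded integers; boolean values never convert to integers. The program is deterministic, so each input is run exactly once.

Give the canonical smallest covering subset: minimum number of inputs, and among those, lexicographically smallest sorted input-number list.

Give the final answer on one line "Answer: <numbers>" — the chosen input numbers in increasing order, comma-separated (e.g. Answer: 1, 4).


input #1 (d=1, x=1): events B1->T, B1->F, B2->F, B3->F, B5->E, B4->T, B7->S, B6->F; covers B1=T, B1=F, B2=F, B3=F, B4=T, B5=E, B6=F, B7=S
input #2 (d=6, x=1): events B1->T, B1->T, B1->T, B1->F, B2->T, B7->S, B6->F; covers B1=T, B1=F, B2=T, B6=F, B7=S
input #3 (d=8, x=-1): events B1->T, B1->T, B1->T, B1->F, B2->T, B7->S, B6->F; covers B1=T, B1=F, B2=T, B6=F, B7=S
input #4 (d=8, x=-2): events B1->T, B1->T, B1->T, B1->F, B2->T, B7->S, B6->F; covers B1=T, B1=F, B2=T, B6=F, B7=S
input #5 (d=-2, x=3): events B1->F, B2->F, B3->F, B5->E, B4->F, B7->E, B6->F; covers B1=F, B2=F, B3=F, B4=F, B5=E, B6=F, B7=E
input #6 (d=-3, x=3): events B1->F, B2->F, B3->F, B5->S, B4->T, B7->S, B6->F; covers B1=F, B2=F, B3=F, B4=T, B5=S, B6=F, B7=S
input #7 (d=-1, x=0): events B1->F, B2->F, B3->F, B5->E, B4->F, B7->S, B6->F; covers B1=F, B2=F, B3=F, B4=F, B5=E, B6=F, B7=S
union over all inputs: B1=T, B1=F, B2=T, B2=F, B3=F, B4=T, B4=F, B5=S, B5=E, B6=F, B7=S, B7=E (12 outcomes)
no size-1 subset reaches all 12 outcomes (best union: 8/12)
no size-2 subset reaches all 12 outcomes (best union: 10/12)
inputs {2, 5, 6} (size 3) cover everything; no size-3 subset with a lexicographically smaller index list covers all 12
Answer: 2, 5, 6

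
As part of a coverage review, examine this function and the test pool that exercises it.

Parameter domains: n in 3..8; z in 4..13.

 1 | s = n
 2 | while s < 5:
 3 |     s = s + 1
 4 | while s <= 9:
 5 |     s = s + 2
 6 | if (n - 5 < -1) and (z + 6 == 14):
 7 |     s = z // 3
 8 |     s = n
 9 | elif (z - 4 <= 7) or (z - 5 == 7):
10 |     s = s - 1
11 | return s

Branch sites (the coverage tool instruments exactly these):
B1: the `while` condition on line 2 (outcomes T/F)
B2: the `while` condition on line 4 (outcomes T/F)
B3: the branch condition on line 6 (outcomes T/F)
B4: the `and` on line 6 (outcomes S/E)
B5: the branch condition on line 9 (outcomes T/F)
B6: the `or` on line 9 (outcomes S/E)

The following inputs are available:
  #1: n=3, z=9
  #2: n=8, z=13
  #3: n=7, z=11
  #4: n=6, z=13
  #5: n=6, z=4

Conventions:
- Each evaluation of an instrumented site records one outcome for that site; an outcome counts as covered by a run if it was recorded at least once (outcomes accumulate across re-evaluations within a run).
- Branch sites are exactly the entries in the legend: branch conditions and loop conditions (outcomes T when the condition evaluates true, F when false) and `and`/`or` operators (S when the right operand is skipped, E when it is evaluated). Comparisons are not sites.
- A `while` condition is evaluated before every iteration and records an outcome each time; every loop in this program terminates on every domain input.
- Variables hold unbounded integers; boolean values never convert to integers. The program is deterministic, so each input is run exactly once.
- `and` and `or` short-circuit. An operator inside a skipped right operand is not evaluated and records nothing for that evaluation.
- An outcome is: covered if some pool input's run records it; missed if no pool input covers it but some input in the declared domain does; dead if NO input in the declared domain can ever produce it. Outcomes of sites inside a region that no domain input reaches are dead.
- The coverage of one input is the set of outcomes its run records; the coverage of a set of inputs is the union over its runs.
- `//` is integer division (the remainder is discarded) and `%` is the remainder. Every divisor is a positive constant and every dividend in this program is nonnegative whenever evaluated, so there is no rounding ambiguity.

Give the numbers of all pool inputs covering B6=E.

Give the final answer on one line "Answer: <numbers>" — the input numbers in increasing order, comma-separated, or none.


input #1 (n=3, z=9): misses B6=E
input #2 (n=8, z=13): covers B6=E
input #3 (n=7, z=11): misses B6=E
input #4 (n=6, z=13): covers B6=E
input #5 (n=6, z=4): misses B6=E
Answer: 2, 4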